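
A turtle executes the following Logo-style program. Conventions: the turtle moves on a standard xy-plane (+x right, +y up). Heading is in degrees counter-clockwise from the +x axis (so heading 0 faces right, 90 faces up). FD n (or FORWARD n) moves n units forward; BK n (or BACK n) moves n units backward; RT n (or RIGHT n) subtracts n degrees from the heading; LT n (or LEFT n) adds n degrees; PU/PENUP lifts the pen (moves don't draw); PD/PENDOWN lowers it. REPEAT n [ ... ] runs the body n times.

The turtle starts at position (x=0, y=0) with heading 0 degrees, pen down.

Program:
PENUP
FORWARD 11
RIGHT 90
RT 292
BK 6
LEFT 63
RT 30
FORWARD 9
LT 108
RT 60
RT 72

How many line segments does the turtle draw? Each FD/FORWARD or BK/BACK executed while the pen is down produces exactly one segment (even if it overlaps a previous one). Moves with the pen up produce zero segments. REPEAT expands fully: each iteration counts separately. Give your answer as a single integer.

Executing turtle program step by step:
Start: pos=(0,0), heading=0, pen down
PU: pen up
FD 11: (0,0) -> (11,0) [heading=0, move]
RT 90: heading 0 -> 270
RT 292: heading 270 -> 338
BK 6: (11,0) -> (5.437,2.248) [heading=338, move]
LT 63: heading 338 -> 41
RT 30: heading 41 -> 11
FD 9: (5.437,2.248) -> (14.272,3.965) [heading=11, move]
LT 108: heading 11 -> 119
RT 60: heading 119 -> 59
RT 72: heading 59 -> 347
Final: pos=(14.272,3.965), heading=347, 0 segment(s) drawn
Segments drawn: 0

Answer: 0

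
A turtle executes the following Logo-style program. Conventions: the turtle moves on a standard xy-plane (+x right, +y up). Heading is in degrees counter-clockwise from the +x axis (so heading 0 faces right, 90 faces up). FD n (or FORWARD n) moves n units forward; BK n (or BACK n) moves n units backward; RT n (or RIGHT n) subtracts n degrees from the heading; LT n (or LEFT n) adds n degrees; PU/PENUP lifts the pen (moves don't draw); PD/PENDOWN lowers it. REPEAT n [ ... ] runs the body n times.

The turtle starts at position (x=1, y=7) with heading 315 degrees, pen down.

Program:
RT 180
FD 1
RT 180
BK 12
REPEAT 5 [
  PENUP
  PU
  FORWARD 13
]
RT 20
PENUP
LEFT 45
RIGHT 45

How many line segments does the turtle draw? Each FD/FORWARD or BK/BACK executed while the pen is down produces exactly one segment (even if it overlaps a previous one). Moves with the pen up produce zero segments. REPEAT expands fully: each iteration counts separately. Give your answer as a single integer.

Executing turtle program step by step:
Start: pos=(1,7), heading=315, pen down
RT 180: heading 315 -> 135
FD 1: (1,7) -> (0.293,7.707) [heading=135, draw]
RT 180: heading 135 -> 315
BK 12: (0.293,7.707) -> (-8.192,16.192) [heading=315, draw]
REPEAT 5 [
  -- iteration 1/5 --
  PU: pen up
  PU: pen up
  FD 13: (-8.192,16.192) -> (1,7) [heading=315, move]
  -- iteration 2/5 --
  PU: pen up
  PU: pen up
  FD 13: (1,7) -> (10.192,-2.192) [heading=315, move]
  -- iteration 3/5 --
  PU: pen up
  PU: pen up
  FD 13: (10.192,-2.192) -> (19.385,-11.385) [heading=315, move]
  -- iteration 4/5 --
  PU: pen up
  PU: pen up
  FD 13: (19.385,-11.385) -> (28.577,-20.577) [heading=315, move]
  -- iteration 5/5 --
  PU: pen up
  PU: pen up
  FD 13: (28.577,-20.577) -> (37.77,-29.77) [heading=315, move]
]
RT 20: heading 315 -> 295
PU: pen up
LT 45: heading 295 -> 340
RT 45: heading 340 -> 295
Final: pos=(37.77,-29.77), heading=295, 2 segment(s) drawn
Segments drawn: 2

Answer: 2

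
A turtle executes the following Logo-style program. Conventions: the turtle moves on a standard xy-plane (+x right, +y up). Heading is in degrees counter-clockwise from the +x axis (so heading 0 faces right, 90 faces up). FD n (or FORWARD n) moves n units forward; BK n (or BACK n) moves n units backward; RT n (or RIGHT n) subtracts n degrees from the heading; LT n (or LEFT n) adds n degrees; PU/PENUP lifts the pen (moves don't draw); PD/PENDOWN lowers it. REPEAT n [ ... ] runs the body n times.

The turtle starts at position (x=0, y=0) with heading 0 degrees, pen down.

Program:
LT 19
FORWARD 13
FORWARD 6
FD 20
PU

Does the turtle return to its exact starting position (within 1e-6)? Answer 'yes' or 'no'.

Answer: no

Derivation:
Executing turtle program step by step:
Start: pos=(0,0), heading=0, pen down
LT 19: heading 0 -> 19
FD 13: (0,0) -> (12.292,4.232) [heading=19, draw]
FD 6: (12.292,4.232) -> (17.965,6.186) [heading=19, draw]
FD 20: (17.965,6.186) -> (36.875,12.697) [heading=19, draw]
PU: pen up
Final: pos=(36.875,12.697), heading=19, 3 segment(s) drawn

Start position: (0, 0)
Final position: (36.875, 12.697)
Distance = 39; >= 1e-6 -> NOT closed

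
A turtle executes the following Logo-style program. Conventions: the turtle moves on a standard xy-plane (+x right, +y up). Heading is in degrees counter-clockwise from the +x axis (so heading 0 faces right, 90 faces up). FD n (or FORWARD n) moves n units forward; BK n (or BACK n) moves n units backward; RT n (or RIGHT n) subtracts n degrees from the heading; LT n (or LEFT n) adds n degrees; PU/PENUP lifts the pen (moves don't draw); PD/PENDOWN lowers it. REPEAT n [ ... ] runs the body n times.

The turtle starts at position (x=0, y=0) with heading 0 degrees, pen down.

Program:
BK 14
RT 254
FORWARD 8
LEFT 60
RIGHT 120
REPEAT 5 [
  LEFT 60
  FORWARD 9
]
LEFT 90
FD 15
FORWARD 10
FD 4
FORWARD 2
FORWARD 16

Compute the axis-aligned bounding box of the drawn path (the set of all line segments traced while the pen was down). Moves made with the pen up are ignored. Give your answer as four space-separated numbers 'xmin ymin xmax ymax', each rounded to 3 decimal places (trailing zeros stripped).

Answer: -33.67 0 0 46.82

Derivation:
Executing turtle program step by step:
Start: pos=(0,0), heading=0, pen down
BK 14: (0,0) -> (-14,0) [heading=0, draw]
RT 254: heading 0 -> 106
FD 8: (-14,0) -> (-16.205,7.69) [heading=106, draw]
LT 60: heading 106 -> 166
RT 120: heading 166 -> 46
REPEAT 5 [
  -- iteration 1/5 --
  LT 60: heading 46 -> 106
  FD 9: (-16.205,7.69) -> (-18.686,16.341) [heading=106, draw]
  -- iteration 2/5 --
  LT 60: heading 106 -> 166
  FD 9: (-18.686,16.341) -> (-27.418,18.519) [heading=166, draw]
  -- iteration 3/5 --
  LT 60: heading 166 -> 226
  FD 9: (-27.418,18.519) -> (-33.67,12.045) [heading=226, draw]
  -- iteration 4/5 --
  LT 60: heading 226 -> 286
  FD 9: (-33.67,12.045) -> (-31.19,3.393) [heading=286, draw]
  -- iteration 5/5 --
  LT 60: heading 286 -> 346
  FD 9: (-31.19,3.393) -> (-22.457,1.216) [heading=346, draw]
]
LT 90: heading 346 -> 76
FD 15: (-22.457,1.216) -> (-18.828,15.77) [heading=76, draw]
FD 10: (-18.828,15.77) -> (-16.409,25.473) [heading=76, draw]
FD 4: (-16.409,25.473) -> (-15.441,29.355) [heading=76, draw]
FD 2: (-15.441,29.355) -> (-14.957,31.295) [heading=76, draw]
FD 16: (-14.957,31.295) -> (-11.087,46.82) [heading=76, draw]
Final: pos=(-11.087,46.82), heading=76, 12 segment(s) drawn

Segment endpoints: x in {-33.67, -31.19, -27.418, -22.457, -18.828, -18.686, -16.409, -16.205, -15.441, -14.957, -14, -11.087, 0}, y in {0, 1.216, 3.393, 7.69, 12.045, 15.77, 16.341, 18.519, 25.473, 29.355, 31.295, 46.82}
xmin=-33.67, ymin=0, xmax=0, ymax=46.82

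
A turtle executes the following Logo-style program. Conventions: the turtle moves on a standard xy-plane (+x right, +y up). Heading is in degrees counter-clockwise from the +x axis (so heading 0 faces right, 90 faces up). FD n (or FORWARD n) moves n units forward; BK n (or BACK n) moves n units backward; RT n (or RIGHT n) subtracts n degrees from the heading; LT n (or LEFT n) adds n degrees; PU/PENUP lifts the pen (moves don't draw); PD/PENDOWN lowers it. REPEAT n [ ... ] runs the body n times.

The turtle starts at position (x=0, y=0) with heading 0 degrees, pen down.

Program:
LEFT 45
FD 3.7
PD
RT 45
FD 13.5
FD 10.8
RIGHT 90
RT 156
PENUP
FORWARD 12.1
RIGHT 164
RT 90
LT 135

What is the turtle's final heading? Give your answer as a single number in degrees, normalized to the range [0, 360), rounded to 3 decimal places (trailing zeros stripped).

Answer: 355

Derivation:
Executing turtle program step by step:
Start: pos=(0,0), heading=0, pen down
LT 45: heading 0 -> 45
FD 3.7: (0,0) -> (2.616,2.616) [heading=45, draw]
PD: pen down
RT 45: heading 45 -> 0
FD 13.5: (2.616,2.616) -> (16.116,2.616) [heading=0, draw]
FD 10.8: (16.116,2.616) -> (26.916,2.616) [heading=0, draw]
RT 90: heading 0 -> 270
RT 156: heading 270 -> 114
PU: pen up
FD 12.1: (26.916,2.616) -> (21.995,13.67) [heading=114, move]
RT 164: heading 114 -> 310
RT 90: heading 310 -> 220
LT 135: heading 220 -> 355
Final: pos=(21.995,13.67), heading=355, 3 segment(s) drawn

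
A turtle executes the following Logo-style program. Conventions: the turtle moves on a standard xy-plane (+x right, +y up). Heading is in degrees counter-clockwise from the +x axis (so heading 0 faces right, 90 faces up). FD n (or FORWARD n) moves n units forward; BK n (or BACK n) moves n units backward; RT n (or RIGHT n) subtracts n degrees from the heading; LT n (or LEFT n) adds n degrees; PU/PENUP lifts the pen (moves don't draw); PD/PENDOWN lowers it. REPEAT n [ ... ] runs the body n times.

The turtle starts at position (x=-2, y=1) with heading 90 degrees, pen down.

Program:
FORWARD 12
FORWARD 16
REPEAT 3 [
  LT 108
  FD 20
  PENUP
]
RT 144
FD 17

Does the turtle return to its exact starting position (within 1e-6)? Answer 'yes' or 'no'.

Executing turtle program step by step:
Start: pos=(-2,1), heading=90, pen down
FD 12: (-2,1) -> (-2,13) [heading=90, draw]
FD 16: (-2,13) -> (-2,29) [heading=90, draw]
REPEAT 3 [
  -- iteration 1/3 --
  LT 108: heading 90 -> 198
  FD 20: (-2,29) -> (-21.021,22.82) [heading=198, draw]
  PU: pen up
  -- iteration 2/3 --
  LT 108: heading 198 -> 306
  FD 20: (-21.021,22.82) -> (-9.265,6.639) [heading=306, move]
  PU: pen up
  -- iteration 3/3 --
  LT 108: heading 306 -> 54
  FD 20: (-9.265,6.639) -> (2.49,22.82) [heading=54, move]
  PU: pen up
]
RT 144: heading 54 -> 270
FD 17: (2.49,22.82) -> (2.49,5.82) [heading=270, move]
Final: pos=(2.49,5.82), heading=270, 3 segment(s) drawn

Start position: (-2, 1)
Final position: (2.49, 5.82)
Distance = 6.587; >= 1e-6 -> NOT closed

Answer: no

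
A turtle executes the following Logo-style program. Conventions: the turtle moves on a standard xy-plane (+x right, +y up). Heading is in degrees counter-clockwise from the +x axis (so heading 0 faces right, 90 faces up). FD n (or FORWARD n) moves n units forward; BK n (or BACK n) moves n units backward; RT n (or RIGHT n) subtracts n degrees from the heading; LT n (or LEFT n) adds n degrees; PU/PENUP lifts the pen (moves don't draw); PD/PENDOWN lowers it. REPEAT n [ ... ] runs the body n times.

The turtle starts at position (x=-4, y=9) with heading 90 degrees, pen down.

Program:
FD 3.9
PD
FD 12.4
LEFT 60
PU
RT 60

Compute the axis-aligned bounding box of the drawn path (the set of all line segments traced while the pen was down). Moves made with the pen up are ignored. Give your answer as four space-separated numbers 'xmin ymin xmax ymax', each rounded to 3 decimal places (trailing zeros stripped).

Answer: -4 9 -4 25.3

Derivation:
Executing turtle program step by step:
Start: pos=(-4,9), heading=90, pen down
FD 3.9: (-4,9) -> (-4,12.9) [heading=90, draw]
PD: pen down
FD 12.4: (-4,12.9) -> (-4,25.3) [heading=90, draw]
LT 60: heading 90 -> 150
PU: pen up
RT 60: heading 150 -> 90
Final: pos=(-4,25.3), heading=90, 2 segment(s) drawn

Segment endpoints: x in {-4, -4, -4}, y in {9, 12.9, 25.3}
xmin=-4, ymin=9, xmax=-4, ymax=25.3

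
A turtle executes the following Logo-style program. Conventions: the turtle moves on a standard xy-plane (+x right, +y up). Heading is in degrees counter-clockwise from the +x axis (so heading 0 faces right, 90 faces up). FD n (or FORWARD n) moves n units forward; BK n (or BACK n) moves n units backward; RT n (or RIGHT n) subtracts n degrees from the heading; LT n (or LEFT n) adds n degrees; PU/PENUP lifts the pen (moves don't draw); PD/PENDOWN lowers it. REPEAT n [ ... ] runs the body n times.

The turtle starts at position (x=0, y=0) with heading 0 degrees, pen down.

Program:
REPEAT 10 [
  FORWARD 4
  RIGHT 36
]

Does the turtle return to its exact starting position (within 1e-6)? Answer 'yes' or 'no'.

Answer: yes

Derivation:
Executing turtle program step by step:
Start: pos=(0,0), heading=0, pen down
REPEAT 10 [
  -- iteration 1/10 --
  FD 4: (0,0) -> (4,0) [heading=0, draw]
  RT 36: heading 0 -> 324
  -- iteration 2/10 --
  FD 4: (4,0) -> (7.236,-2.351) [heading=324, draw]
  RT 36: heading 324 -> 288
  -- iteration 3/10 --
  FD 4: (7.236,-2.351) -> (8.472,-6.155) [heading=288, draw]
  RT 36: heading 288 -> 252
  -- iteration 4/10 --
  FD 4: (8.472,-6.155) -> (7.236,-9.96) [heading=252, draw]
  RT 36: heading 252 -> 216
  -- iteration 5/10 --
  FD 4: (7.236,-9.96) -> (4,-12.311) [heading=216, draw]
  RT 36: heading 216 -> 180
  -- iteration 6/10 --
  FD 4: (4,-12.311) -> (0,-12.311) [heading=180, draw]
  RT 36: heading 180 -> 144
  -- iteration 7/10 --
  FD 4: (0,-12.311) -> (-3.236,-9.96) [heading=144, draw]
  RT 36: heading 144 -> 108
  -- iteration 8/10 --
  FD 4: (-3.236,-9.96) -> (-4.472,-6.155) [heading=108, draw]
  RT 36: heading 108 -> 72
  -- iteration 9/10 --
  FD 4: (-4.472,-6.155) -> (-3.236,-2.351) [heading=72, draw]
  RT 36: heading 72 -> 36
  -- iteration 10/10 --
  FD 4: (-3.236,-2.351) -> (0,0) [heading=36, draw]
  RT 36: heading 36 -> 0
]
Final: pos=(0,0), heading=0, 10 segment(s) drawn

Start position: (0, 0)
Final position: (0, 0)
Distance = 0; < 1e-6 -> CLOSED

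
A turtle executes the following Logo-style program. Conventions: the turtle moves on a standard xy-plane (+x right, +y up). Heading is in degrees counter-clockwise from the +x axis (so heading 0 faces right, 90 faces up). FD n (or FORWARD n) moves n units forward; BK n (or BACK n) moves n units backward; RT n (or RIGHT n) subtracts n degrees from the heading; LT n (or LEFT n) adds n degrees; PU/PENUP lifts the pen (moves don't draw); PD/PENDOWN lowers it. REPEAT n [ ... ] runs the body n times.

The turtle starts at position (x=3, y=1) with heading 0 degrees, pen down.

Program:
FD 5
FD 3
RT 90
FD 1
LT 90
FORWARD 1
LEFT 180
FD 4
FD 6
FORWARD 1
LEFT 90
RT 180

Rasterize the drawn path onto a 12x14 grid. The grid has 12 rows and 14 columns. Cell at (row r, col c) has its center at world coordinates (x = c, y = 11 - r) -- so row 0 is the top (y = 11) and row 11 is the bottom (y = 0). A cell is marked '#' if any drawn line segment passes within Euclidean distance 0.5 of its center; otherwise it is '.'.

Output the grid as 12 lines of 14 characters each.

Segment 0: (3,1) -> (8,1)
Segment 1: (8,1) -> (11,1)
Segment 2: (11,1) -> (11,0)
Segment 3: (11,0) -> (12,0)
Segment 4: (12,0) -> (8,0)
Segment 5: (8,0) -> (2,0)
Segment 6: (2,0) -> (1,0)

Answer: ..............
..............
..............
..............
..............
..............
..............
..............
..............
..............
...#########..
.############.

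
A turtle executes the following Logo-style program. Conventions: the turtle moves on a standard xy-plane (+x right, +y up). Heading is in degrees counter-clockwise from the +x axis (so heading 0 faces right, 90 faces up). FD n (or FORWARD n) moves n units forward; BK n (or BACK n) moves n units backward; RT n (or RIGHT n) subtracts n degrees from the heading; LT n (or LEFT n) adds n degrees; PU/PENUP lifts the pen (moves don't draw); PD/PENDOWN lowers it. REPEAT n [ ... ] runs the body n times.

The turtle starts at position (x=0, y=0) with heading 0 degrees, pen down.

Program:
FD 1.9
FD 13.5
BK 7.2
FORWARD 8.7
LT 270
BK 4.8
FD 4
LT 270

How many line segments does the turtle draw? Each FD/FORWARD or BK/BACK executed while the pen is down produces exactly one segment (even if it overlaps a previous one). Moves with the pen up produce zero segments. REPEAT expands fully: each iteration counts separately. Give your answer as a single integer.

Answer: 6

Derivation:
Executing turtle program step by step:
Start: pos=(0,0), heading=0, pen down
FD 1.9: (0,0) -> (1.9,0) [heading=0, draw]
FD 13.5: (1.9,0) -> (15.4,0) [heading=0, draw]
BK 7.2: (15.4,0) -> (8.2,0) [heading=0, draw]
FD 8.7: (8.2,0) -> (16.9,0) [heading=0, draw]
LT 270: heading 0 -> 270
BK 4.8: (16.9,0) -> (16.9,4.8) [heading=270, draw]
FD 4: (16.9,4.8) -> (16.9,0.8) [heading=270, draw]
LT 270: heading 270 -> 180
Final: pos=(16.9,0.8), heading=180, 6 segment(s) drawn
Segments drawn: 6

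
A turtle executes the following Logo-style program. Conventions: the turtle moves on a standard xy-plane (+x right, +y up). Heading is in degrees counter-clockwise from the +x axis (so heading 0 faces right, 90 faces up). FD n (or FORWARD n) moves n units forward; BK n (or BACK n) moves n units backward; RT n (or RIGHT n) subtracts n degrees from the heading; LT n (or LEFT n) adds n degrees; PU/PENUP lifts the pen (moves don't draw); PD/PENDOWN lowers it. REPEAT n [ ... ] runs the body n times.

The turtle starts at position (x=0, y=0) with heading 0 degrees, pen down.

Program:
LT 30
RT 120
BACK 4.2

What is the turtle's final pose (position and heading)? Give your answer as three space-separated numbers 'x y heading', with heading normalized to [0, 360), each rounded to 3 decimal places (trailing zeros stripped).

Answer: 0 4.2 270

Derivation:
Executing turtle program step by step:
Start: pos=(0,0), heading=0, pen down
LT 30: heading 0 -> 30
RT 120: heading 30 -> 270
BK 4.2: (0,0) -> (0,4.2) [heading=270, draw]
Final: pos=(0,4.2), heading=270, 1 segment(s) drawn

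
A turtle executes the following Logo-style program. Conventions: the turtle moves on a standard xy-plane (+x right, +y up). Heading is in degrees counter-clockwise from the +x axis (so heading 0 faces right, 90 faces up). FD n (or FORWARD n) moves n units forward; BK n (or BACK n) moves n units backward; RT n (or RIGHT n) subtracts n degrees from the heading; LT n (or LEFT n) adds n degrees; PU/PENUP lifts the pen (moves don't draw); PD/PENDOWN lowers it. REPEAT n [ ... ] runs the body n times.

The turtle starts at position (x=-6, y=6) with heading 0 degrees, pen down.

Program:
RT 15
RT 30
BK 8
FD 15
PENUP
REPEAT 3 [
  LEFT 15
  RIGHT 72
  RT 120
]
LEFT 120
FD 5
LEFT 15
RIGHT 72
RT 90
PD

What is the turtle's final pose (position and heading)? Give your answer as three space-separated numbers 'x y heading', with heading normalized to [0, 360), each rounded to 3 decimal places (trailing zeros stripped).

Executing turtle program step by step:
Start: pos=(-6,6), heading=0, pen down
RT 15: heading 0 -> 345
RT 30: heading 345 -> 315
BK 8: (-6,6) -> (-11.657,11.657) [heading=315, draw]
FD 15: (-11.657,11.657) -> (-1.05,1.05) [heading=315, draw]
PU: pen up
REPEAT 3 [
  -- iteration 1/3 --
  LT 15: heading 315 -> 330
  RT 72: heading 330 -> 258
  RT 120: heading 258 -> 138
  -- iteration 2/3 --
  LT 15: heading 138 -> 153
  RT 72: heading 153 -> 81
  RT 120: heading 81 -> 321
  -- iteration 3/3 --
  LT 15: heading 321 -> 336
  RT 72: heading 336 -> 264
  RT 120: heading 264 -> 144
]
LT 120: heading 144 -> 264
FD 5: (-1.05,1.05) -> (-1.573,-3.922) [heading=264, move]
LT 15: heading 264 -> 279
RT 72: heading 279 -> 207
RT 90: heading 207 -> 117
PD: pen down
Final: pos=(-1.573,-3.922), heading=117, 2 segment(s) drawn

Answer: -1.573 -3.922 117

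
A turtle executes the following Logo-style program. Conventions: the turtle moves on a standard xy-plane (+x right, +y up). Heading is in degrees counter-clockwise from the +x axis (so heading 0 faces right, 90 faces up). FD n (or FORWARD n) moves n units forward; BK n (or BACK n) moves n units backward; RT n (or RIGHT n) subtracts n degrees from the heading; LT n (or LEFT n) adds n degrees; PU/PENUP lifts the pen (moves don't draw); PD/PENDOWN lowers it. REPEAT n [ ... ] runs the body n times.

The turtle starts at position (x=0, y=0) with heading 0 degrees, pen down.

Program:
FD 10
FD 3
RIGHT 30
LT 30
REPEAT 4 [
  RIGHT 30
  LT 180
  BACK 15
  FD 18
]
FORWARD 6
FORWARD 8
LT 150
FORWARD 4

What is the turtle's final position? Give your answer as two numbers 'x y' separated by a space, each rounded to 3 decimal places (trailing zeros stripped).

Answer: 6.866 -10.821

Derivation:
Executing turtle program step by step:
Start: pos=(0,0), heading=0, pen down
FD 10: (0,0) -> (10,0) [heading=0, draw]
FD 3: (10,0) -> (13,0) [heading=0, draw]
RT 30: heading 0 -> 330
LT 30: heading 330 -> 0
REPEAT 4 [
  -- iteration 1/4 --
  RT 30: heading 0 -> 330
  LT 180: heading 330 -> 150
  BK 15: (13,0) -> (25.99,-7.5) [heading=150, draw]
  FD 18: (25.99,-7.5) -> (10.402,1.5) [heading=150, draw]
  -- iteration 2/4 --
  RT 30: heading 150 -> 120
  LT 180: heading 120 -> 300
  BK 15: (10.402,1.5) -> (2.902,14.49) [heading=300, draw]
  FD 18: (2.902,14.49) -> (11.902,-1.098) [heading=300, draw]
  -- iteration 3/4 --
  RT 30: heading 300 -> 270
  LT 180: heading 270 -> 90
  BK 15: (11.902,-1.098) -> (11.902,-16.098) [heading=90, draw]
  FD 18: (11.902,-16.098) -> (11.902,1.902) [heading=90, draw]
  -- iteration 4/4 --
  RT 30: heading 90 -> 60
  LT 180: heading 60 -> 240
  BK 15: (11.902,1.902) -> (19.402,14.892) [heading=240, draw]
  FD 18: (19.402,14.892) -> (10.402,-0.696) [heading=240, draw]
]
FD 6: (10.402,-0.696) -> (7.402,-5.892) [heading=240, draw]
FD 8: (7.402,-5.892) -> (3.402,-12.821) [heading=240, draw]
LT 150: heading 240 -> 30
FD 4: (3.402,-12.821) -> (6.866,-10.821) [heading=30, draw]
Final: pos=(6.866,-10.821), heading=30, 13 segment(s) drawn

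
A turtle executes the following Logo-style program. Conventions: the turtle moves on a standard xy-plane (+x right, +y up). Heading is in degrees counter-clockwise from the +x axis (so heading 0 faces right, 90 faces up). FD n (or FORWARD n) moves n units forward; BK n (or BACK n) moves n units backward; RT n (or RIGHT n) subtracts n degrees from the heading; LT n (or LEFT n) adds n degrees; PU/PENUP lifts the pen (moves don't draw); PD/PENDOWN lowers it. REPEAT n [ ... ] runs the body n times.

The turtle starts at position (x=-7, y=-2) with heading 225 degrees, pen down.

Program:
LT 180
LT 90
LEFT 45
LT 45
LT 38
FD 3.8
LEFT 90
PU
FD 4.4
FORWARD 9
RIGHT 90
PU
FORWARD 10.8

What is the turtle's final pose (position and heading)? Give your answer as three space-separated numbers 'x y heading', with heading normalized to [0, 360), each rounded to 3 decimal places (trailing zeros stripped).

Executing turtle program step by step:
Start: pos=(-7,-2), heading=225, pen down
LT 180: heading 225 -> 45
LT 90: heading 45 -> 135
LT 45: heading 135 -> 180
LT 45: heading 180 -> 225
LT 38: heading 225 -> 263
FD 3.8: (-7,-2) -> (-7.463,-5.772) [heading=263, draw]
LT 90: heading 263 -> 353
PU: pen up
FD 4.4: (-7.463,-5.772) -> (-3.096,-6.308) [heading=353, move]
FD 9: (-3.096,-6.308) -> (5.837,-7.405) [heading=353, move]
RT 90: heading 353 -> 263
PU: pen up
FD 10.8: (5.837,-7.405) -> (4.521,-18.124) [heading=263, move]
Final: pos=(4.521,-18.124), heading=263, 1 segment(s) drawn

Answer: 4.521 -18.124 263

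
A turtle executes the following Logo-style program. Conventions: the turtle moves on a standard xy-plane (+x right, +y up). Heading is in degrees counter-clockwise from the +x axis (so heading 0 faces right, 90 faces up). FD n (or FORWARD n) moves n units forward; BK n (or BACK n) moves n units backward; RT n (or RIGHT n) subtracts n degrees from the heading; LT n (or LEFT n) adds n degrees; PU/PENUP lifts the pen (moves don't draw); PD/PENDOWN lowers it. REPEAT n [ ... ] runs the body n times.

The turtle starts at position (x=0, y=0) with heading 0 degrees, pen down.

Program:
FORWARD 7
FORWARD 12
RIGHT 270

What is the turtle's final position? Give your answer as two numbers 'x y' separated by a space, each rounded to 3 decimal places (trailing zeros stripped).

Answer: 19 0

Derivation:
Executing turtle program step by step:
Start: pos=(0,0), heading=0, pen down
FD 7: (0,0) -> (7,0) [heading=0, draw]
FD 12: (7,0) -> (19,0) [heading=0, draw]
RT 270: heading 0 -> 90
Final: pos=(19,0), heading=90, 2 segment(s) drawn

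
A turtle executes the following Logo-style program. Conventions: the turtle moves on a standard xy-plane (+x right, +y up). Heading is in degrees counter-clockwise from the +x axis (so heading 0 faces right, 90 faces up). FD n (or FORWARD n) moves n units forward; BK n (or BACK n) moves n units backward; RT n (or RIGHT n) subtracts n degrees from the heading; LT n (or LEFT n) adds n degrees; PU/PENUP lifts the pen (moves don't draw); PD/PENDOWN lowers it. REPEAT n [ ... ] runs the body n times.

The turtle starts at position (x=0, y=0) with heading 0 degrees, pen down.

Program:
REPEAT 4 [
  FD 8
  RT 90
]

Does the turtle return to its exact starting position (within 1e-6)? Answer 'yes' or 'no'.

Answer: yes

Derivation:
Executing turtle program step by step:
Start: pos=(0,0), heading=0, pen down
REPEAT 4 [
  -- iteration 1/4 --
  FD 8: (0,0) -> (8,0) [heading=0, draw]
  RT 90: heading 0 -> 270
  -- iteration 2/4 --
  FD 8: (8,0) -> (8,-8) [heading=270, draw]
  RT 90: heading 270 -> 180
  -- iteration 3/4 --
  FD 8: (8,-8) -> (0,-8) [heading=180, draw]
  RT 90: heading 180 -> 90
  -- iteration 4/4 --
  FD 8: (0,-8) -> (0,0) [heading=90, draw]
  RT 90: heading 90 -> 0
]
Final: pos=(0,0), heading=0, 4 segment(s) drawn

Start position: (0, 0)
Final position: (0, 0)
Distance = 0; < 1e-6 -> CLOSED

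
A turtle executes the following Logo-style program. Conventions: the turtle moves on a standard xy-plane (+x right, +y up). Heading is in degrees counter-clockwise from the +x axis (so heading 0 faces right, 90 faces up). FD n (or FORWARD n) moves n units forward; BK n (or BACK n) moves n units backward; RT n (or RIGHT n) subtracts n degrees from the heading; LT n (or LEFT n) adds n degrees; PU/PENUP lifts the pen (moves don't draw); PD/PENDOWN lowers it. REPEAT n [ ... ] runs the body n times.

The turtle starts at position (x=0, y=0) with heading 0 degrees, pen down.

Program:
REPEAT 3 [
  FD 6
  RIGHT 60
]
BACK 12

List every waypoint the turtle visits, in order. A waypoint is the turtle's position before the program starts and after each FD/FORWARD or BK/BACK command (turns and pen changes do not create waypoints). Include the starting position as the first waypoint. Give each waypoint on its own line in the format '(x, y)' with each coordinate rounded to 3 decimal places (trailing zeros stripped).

Answer: (0, 0)
(6, 0)
(9, -5.196)
(6, -10.392)
(18, -10.392)

Derivation:
Executing turtle program step by step:
Start: pos=(0,0), heading=0, pen down
REPEAT 3 [
  -- iteration 1/3 --
  FD 6: (0,0) -> (6,0) [heading=0, draw]
  RT 60: heading 0 -> 300
  -- iteration 2/3 --
  FD 6: (6,0) -> (9,-5.196) [heading=300, draw]
  RT 60: heading 300 -> 240
  -- iteration 3/3 --
  FD 6: (9,-5.196) -> (6,-10.392) [heading=240, draw]
  RT 60: heading 240 -> 180
]
BK 12: (6,-10.392) -> (18,-10.392) [heading=180, draw]
Final: pos=(18,-10.392), heading=180, 4 segment(s) drawn
Waypoints (5 total):
(0, 0)
(6, 0)
(9, -5.196)
(6, -10.392)
(18, -10.392)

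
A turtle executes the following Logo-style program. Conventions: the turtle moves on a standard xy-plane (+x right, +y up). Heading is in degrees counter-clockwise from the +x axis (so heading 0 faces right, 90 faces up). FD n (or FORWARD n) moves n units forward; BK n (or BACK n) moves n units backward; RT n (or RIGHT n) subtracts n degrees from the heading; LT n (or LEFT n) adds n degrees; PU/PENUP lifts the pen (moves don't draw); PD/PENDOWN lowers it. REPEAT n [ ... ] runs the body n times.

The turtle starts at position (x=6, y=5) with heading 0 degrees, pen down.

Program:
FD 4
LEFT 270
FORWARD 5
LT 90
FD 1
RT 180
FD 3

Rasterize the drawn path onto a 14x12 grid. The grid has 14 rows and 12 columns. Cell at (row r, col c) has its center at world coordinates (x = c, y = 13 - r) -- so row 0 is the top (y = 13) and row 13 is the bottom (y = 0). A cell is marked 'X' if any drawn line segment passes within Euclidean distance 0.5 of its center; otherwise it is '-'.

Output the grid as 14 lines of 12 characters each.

Segment 0: (6,5) -> (10,5)
Segment 1: (10,5) -> (10,0)
Segment 2: (10,0) -> (11,-0)
Segment 3: (11,-0) -> (8,0)

Answer: ------------
------------
------------
------------
------------
------------
------------
------------
------XXXXX-
----------X-
----------X-
----------X-
----------X-
--------XXXX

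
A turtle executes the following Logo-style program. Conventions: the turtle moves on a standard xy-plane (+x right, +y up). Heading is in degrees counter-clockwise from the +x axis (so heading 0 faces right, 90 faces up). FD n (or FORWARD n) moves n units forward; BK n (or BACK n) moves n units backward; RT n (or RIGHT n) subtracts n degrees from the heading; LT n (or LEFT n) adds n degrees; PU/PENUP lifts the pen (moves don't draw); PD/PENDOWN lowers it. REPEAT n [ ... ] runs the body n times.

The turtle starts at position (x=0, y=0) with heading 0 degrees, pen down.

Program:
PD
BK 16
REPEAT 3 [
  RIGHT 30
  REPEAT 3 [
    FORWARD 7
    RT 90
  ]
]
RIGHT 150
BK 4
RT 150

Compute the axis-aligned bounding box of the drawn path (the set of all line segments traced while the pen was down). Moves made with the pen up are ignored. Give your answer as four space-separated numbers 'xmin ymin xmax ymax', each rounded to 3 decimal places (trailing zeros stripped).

Answer: -19.5 -14.124 0 0

Derivation:
Executing turtle program step by step:
Start: pos=(0,0), heading=0, pen down
PD: pen down
BK 16: (0,0) -> (-16,0) [heading=0, draw]
REPEAT 3 [
  -- iteration 1/3 --
  RT 30: heading 0 -> 330
  REPEAT 3 [
    -- iteration 1/3 --
    FD 7: (-16,0) -> (-9.938,-3.5) [heading=330, draw]
    RT 90: heading 330 -> 240
    -- iteration 2/3 --
    FD 7: (-9.938,-3.5) -> (-13.438,-9.562) [heading=240, draw]
    RT 90: heading 240 -> 150
    -- iteration 3/3 --
    FD 7: (-13.438,-9.562) -> (-19.5,-6.062) [heading=150, draw]
    RT 90: heading 150 -> 60
  ]
  -- iteration 2/3 --
  RT 30: heading 60 -> 30
  REPEAT 3 [
    -- iteration 1/3 --
    FD 7: (-19.5,-6.062) -> (-13.438,-2.562) [heading=30, draw]
    RT 90: heading 30 -> 300
    -- iteration 2/3 --
    FD 7: (-13.438,-2.562) -> (-9.938,-8.624) [heading=300, draw]
    RT 90: heading 300 -> 210
    -- iteration 3/3 --
    FD 7: (-9.938,-8.624) -> (-16,-12.124) [heading=210, draw]
    RT 90: heading 210 -> 120
  ]
  -- iteration 3/3 --
  RT 30: heading 120 -> 90
  REPEAT 3 [
    -- iteration 1/3 --
    FD 7: (-16,-12.124) -> (-16,-5.124) [heading=90, draw]
    RT 90: heading 90 -> 0
    -- iteration 2/3 --
    FD 7: (-16,-5.124) -> (-9,-5.124) [heading=0, draw]
    RT 90: heading 0 -> 270
    -- iteration 3/3 --
    FD 7: (-9,-5.124) -> (-9,-12.124) [heading=270, draw]
    RT 90: heading 270 -> 180
  ]
]
RT 150: heading 180 -> 30
BK 4: (-9,-12.124) -> (-12.464,-14.124) [heading=30, draw]
RT 150: heading 30 -> 240
Final: pos=(-12.464,-14.124), heading=240, 11 segment(s) drawn

Segment endpoints: x in {-19.5, -16, -16, -13.438, -12.464, -9.938, -9, -9, 0}, y in {-14.124, -12.124, -12.124, -9.562, -8.624, -6.062, -5.124, -5.124, -3.5, -2.562, 0}
xmin=-19.5, ymin=-14.124, xmax=0, ymax=0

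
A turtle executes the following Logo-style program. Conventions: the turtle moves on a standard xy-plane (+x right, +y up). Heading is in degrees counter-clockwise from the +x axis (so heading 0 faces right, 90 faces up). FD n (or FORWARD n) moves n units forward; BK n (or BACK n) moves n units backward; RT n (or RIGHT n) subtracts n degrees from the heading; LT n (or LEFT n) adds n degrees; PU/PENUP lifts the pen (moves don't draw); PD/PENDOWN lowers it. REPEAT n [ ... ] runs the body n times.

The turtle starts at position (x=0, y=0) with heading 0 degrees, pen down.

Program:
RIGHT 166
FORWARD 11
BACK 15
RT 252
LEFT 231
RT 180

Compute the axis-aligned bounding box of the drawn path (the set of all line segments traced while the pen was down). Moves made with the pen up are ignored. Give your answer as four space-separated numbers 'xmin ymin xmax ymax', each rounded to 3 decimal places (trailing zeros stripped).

Answer: -10.673 -2.661 3.881 0.968

Derivation:
Executing turtle program step by step:
Start: pos=(0,0), heading=0, pen down
RT 166: heading 0 -> 194
FD 11: (0,0) -> (-10.673,-2.661) [heading=194, draw]
BK 15: (-10.673,-2.661) -> (3.881,0.968) [heading=194, draw]
RT 252: heading 194 -> 302
LT 231: heading 302 -> 173
RT 180: heading 173 -> 353
Final: pos=(3.881,0.968), heading=353, 2 segment(s) drawn

Segment endpoints: x in {-10.673, 0, 3.881}, y in {-2.661, 0, 0.968}
xmin=-10.673, ymin=-2.661, xmax=3.881, ymax=0.968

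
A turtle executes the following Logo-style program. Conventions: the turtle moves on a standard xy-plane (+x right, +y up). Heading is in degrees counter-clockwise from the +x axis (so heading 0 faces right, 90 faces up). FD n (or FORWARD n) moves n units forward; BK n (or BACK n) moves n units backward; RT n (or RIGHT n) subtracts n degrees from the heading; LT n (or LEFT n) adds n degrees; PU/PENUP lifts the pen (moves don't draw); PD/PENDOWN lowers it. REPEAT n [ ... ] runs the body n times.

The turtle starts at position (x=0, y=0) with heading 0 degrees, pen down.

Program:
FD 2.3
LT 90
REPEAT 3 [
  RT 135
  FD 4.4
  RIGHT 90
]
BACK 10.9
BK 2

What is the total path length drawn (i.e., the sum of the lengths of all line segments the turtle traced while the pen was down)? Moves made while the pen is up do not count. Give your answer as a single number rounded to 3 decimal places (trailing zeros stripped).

Executing turtle program step by step:
Start: pos=(0,0), heading=0, pen down
FD 2.3: (0,0) -> (2.3,0) [heading=0, draw]
LT 90: heading 0 -> 90
REPEAT 3 [
  -- iteration 1/3 --
  RT 135: heading 90 -> 315
  FD 4.4: (2.3,0) -> (5.411,-3.111) [heading=315, draw]
  RT 90: heading 315 -> 225
  -- iteration 2/3 --
  RT 135: heading 225 -> 90
  FD 4.4: (5.411,-3.111) -> (5.411,1.289) [heading=90, draw]
  RT 90: heading 90 -> 0
  -- iteration 3/3 --
  RT 135: heading 0 -> 225
  FD 4.4: (5.411,1.289) -> (2.3,-1.823) [heading=225, draw]
  RT 90: heading 225 -> 135
]
BK 10.9: (2.3,-1.823) -> (10.007,-9.53) [heading=135, draw]
BK 2: (10.007,-9.53) -> (11.422,-10.944) [heading=135, draw]
Final: pos=(11.422,-10.944), heading=135, 6 segment(s) drawn

Segment lengths:
  seg 1: (0,0) -> (2.3,0), length = 2.3
  seg 2: (2.3,0) -> (5.411,-3.111), length = 4.4
  seg 3: (5.411,-3.111) -> (5.411,1.289), length = 4.4
  seg 4: (5.411,1.289) -> (2.3,-1.823), length = 4.4
  seg 5: (2.3,-1.823) -> (10.007,-9.53), length = 10.9
  seg 6: (10.007,-9.53) -> (11.422,-10.944), length = 2
Total = 28.4

Answer: 28.4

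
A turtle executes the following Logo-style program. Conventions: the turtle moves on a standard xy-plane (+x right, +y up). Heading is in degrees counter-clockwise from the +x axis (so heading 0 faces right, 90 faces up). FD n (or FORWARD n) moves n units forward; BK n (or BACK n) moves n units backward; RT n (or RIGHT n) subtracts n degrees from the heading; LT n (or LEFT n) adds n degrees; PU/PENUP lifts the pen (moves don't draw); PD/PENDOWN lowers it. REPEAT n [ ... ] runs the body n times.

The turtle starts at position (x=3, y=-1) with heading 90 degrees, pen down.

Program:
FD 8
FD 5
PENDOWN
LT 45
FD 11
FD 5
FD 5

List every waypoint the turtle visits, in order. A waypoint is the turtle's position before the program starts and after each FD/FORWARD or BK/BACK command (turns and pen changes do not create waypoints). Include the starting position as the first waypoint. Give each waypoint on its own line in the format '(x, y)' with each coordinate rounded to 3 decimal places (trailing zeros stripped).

Executing turtle program step by step:
Start: pos=(3,-1), heading=90, pen down
FD 8: (3,-1) -> (3,7) [heading=90, draw]
FD 5: (3,7) -> (3,12) [heading=90, draw]
PD: pen down
LT 45: heading 90 -> 135
FD 11: (3,12) -> (-4.778,19.778) [heading=135, draw]
FD 5: (-4.778,19.778) -> (-8.314,23.314) [heading=135, draw]
FD 5: (-8.314,23.314) -> (-11.849,26.849) [heading=135, draw]
Final: pos=(-11.849,26.849), heading=135, 5 segment(s) drawn
Waypoints (6 total):
(3, -1)
(3, 7)
(3, 12)
(-4.778, 19.778)
(-8.314, 23.314)
(-11.849, 26.849)

Answer: (3, -1)
(3, 7)
(3, 12)
(-4.778, 19.778)
(-8.314, 23.314)
(-11.849, 26.849)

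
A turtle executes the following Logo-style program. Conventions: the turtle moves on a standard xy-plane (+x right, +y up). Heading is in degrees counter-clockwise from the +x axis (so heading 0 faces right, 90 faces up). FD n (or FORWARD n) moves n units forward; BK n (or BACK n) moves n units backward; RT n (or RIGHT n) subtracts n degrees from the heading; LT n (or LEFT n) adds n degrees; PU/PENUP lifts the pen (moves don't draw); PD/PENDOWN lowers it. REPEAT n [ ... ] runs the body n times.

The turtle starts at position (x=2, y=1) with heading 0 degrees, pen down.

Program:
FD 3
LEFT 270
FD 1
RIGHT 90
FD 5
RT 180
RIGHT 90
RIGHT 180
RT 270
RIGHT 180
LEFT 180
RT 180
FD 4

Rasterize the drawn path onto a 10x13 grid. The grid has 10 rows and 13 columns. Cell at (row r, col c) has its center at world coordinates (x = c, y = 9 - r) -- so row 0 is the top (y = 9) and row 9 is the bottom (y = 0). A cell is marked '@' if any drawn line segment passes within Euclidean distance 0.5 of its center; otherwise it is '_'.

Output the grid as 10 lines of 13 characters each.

Answer: _____________
_____________
_____________
_____________
_____________
_____________
_____________
_____________
__@@@@_______
@@@@@@_______

Derivation:
Segment 0: (2,1) -> (5,1)
Segment 1: (5,1) -> (5,0)
Segment 2: (5,0) -> (0,0)
Segment 3: (0,0) -> (4,0)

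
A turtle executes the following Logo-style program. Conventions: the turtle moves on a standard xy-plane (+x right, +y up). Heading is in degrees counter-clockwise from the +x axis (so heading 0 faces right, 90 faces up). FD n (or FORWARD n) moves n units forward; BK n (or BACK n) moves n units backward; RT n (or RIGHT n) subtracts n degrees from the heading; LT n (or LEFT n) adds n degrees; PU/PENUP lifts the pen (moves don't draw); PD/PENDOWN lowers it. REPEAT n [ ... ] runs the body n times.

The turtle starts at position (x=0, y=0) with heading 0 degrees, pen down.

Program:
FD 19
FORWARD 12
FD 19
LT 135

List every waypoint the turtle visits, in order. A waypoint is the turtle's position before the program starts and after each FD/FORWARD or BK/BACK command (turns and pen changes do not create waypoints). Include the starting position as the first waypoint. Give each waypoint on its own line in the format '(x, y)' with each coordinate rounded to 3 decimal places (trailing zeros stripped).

Answer: (0, 0)
(19, 0)
(31, 0)
(50, 0)

Derivation:
Executing turtle program step by step:
Start: pos=(0,0), heading=0, pen down
FD 19: (0,0) -> (19,0) [heading=0, draw]
FD 12: (19,0) -> (31,0) [heading=0, draw]
FD 19: (31,0) -> (50,0) [heading=0, draw]
LT 135: heading 0 -> 135
Final: pos=(50,0), heading=135, 3 segment(s) drawn
Waypoints (4 total):
(0, 0)
(19, 0)
(31, 0)
(50, 0)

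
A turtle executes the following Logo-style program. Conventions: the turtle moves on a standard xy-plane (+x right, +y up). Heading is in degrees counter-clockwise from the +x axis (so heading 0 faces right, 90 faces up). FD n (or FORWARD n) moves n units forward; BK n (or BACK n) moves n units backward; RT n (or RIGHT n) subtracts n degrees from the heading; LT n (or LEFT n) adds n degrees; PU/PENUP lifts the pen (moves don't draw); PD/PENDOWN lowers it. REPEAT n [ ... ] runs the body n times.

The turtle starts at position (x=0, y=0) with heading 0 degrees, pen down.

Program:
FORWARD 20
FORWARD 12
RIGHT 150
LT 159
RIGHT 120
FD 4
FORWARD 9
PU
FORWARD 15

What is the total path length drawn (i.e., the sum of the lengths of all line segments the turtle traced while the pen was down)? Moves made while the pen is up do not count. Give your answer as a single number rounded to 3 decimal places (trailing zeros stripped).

Answer: 45

Derivation:
Executing turtle program step by step:
Start: pos=(0,0), heading=0, pen down
FD 20: (0,0) -> (20,0) [heading=0, draw]
FD 12: (20,0) -> (32,0) [heading=0, draw]
RT 150: heading 0 -> 210
LT 159: heading 210 -> 9
RT 120: heading 9 -> 249
FD 4: (32,0) -> (30.567,-3.734) [heading=249, draw]
FD 9: (30.567,-3.734) -> (27.341,-12.137) [heading=249, draw]
PU: pen up
FD 15: (27.341,-12.137) -> (21.966,-26.14) [heading=249, move]
Final: pos=(21.966,-26.14), heading=249, 4 segment(s) drawn

Segment lengths:
  seg 1: (0,0) -> (20,0), length = 20
  seg 2: (20,0) -> (32,0), length = 12
  seg 3: (32,0) -> (30.567,-3.734), length = 4
  seg 4: (30.567,-3.734) -> (27.341,-12.137), length = 9
Total = 45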